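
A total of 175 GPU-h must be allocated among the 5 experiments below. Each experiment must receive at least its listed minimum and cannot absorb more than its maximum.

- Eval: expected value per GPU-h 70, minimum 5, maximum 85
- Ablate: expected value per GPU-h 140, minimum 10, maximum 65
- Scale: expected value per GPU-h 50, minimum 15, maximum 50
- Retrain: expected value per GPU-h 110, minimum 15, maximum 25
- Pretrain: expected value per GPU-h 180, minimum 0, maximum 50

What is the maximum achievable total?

23000

Meeting every minimum uses 5+10+15+15+0 = 45 GPU-h, leaving 130.
Rank by expected value per GPU-h: Pretrain 180 > Ablate 140 > Retrain 110 > Eval 70 > Scale 50.
Pretrain takes 50 more to reach its cap of 50 → 80 left.
Give Ablate 55 more to hit its cap of 65 → 25 left.
Give Retrain 10 more to hit its cap of 25 → 15 left.
Only 15 left; Eval takes them to reach 20.
Total = 70×20 + 140×65 + 50×15 + 110×25 + 180×50 = 23000.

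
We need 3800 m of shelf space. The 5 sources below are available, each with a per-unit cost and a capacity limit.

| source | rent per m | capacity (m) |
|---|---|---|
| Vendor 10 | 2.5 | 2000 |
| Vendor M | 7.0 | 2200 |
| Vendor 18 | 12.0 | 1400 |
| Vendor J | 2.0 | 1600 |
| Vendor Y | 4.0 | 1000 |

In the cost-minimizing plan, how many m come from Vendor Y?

200

Fill from the cheapest source first.
Vendor J at 2.0: take all 1600 m — 2200 still needed.
Take 2000 from Vendor 10 at 2.5 — need 200 more.
Vendor Y at 4.0: take 200 of its 1000 — requirement met.
Vendor M, Vendor 18: unused.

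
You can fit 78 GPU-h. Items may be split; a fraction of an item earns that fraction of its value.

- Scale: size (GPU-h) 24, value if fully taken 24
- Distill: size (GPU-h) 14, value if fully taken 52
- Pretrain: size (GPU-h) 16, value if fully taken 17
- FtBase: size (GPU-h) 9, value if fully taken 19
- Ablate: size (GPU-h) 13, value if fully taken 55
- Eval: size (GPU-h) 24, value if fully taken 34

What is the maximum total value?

179

Best value per unit of size first: Ablate 55/13≈4.23, Distill 52/14≈3.71, FtBase 19/9≈2.11, Eval 34/24≈1.42, Pretrain 17/16≈1.06, Scale 24/24≈1.
Ablate: take in full, 13 GPU-h for value 55 ; 65 left.
Take all of Distill (14 GPU-h, value 52) ; 51 GPU-h left.
Take all of FtBase (9 GPU-h, value 19) ; 42 GPU-h left.
Eval: take in full, 24 GPU-h for value 34 ; 18 left.
All 16 GPU-h of Pretrain fit (value 17) ; 2 remain.
2 GPU-h left: a 2/24 share of Scale gives 24×2/24 = 2.
Total value = 179.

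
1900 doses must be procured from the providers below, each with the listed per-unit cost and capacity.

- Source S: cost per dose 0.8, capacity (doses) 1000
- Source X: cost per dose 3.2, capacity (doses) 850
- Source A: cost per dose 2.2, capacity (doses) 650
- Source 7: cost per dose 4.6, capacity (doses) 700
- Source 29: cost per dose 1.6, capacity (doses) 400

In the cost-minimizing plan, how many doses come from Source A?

500

Use providers in increasing cost order.
Source S (0.8): use full 1000 ; 900 doses to go.
Source 29 at 1.6: take all 400 doses ; 500 still needed.
Source A at 2.2: take 500 of its 650 ; requirement met.
Source X, Source 7: unused.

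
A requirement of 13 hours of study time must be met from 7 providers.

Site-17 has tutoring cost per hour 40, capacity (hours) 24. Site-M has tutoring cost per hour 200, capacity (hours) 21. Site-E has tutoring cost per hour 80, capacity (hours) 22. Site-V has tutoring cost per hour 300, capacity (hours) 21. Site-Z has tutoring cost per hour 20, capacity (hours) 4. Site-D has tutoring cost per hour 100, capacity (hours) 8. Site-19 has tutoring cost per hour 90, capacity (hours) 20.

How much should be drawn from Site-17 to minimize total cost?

9

Cheapest first:
Site-Z at 20: take all 4 hours → 9 still needed.
Take 9 from Site-17 at 40 to finish.
Site-E, Site-19, Site-D, Site-M, Site-V: unused.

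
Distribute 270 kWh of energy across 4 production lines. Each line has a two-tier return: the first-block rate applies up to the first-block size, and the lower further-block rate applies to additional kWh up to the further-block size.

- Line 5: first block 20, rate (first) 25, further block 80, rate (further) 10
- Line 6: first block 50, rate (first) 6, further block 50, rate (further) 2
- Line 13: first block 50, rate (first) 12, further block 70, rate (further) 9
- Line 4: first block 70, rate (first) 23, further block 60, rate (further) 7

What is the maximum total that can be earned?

3960

Order all 8 blocks by rate: Line 5/T1 25 > Line 4/T1 23 > Line 13/T1 12 > Line 5/T2 10 > Line 13/T2 9 > Line 4/T2 7 > Line 6/T1 6 > Line 6/T2 2.
Fill Line 5 T1 block (20 at 25) — 250 left.
Line 4 T1 at 23: fill all 70 — 180 left.
Line 13 T1 at 12: fill all 50 — 130 left.
Fill Line 5 T2 block (80 at 10) — 50 left.
Line 13/T2: +50 of 70 at 9; pool empty.
Total = 25×20 + 23×70 + 12×50 + 10×80 + 9×50 = 3960.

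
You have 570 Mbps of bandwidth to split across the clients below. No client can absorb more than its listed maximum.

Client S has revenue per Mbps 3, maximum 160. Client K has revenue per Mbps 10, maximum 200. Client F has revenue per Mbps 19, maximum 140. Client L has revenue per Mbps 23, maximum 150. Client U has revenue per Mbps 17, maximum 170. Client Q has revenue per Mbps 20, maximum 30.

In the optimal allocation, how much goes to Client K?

Order the clients by revenue per Mbps: Client L 23 > Client Q 20 > Client F 19 > Client U 17 > Client K 10 > Client S 3.
Give Client L 150 to hit its cap of 150 — 420 left.
Client Q takes 30 to reach its cap of 30 — 390 left.
Client F takes 140 to reach its cap of 140 — 250 left.
Give Client U 170 to hit its cap of 170 — 80 left.
Client K: +80 (room for 200) → 80. Pool exhausted.

80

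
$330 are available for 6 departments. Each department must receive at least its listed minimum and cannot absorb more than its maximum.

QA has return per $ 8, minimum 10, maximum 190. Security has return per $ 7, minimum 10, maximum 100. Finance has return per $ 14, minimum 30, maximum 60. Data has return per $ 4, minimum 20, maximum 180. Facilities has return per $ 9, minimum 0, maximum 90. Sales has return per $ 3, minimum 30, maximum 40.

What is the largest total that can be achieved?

2850

Meeting every minimum uses 10+10+30+20+0+30 = 100 $, leaving 230.
Order the departments by return per $: Finance 14 > Facilities 9 > QA 8 > Security 7 > Data 4 > Sales 3.
Give Finance 30 more to hit its cap of 60 ; 200 left.
Give Facilities 90 more to hit its cap of 90 ; 110 left.
QA: +110 (room for 180) → 120. Pool exhausted.
Total = 8×120 + 7×10 + 14×60 + 4×20 + 9×90 + 3×30 = 2850.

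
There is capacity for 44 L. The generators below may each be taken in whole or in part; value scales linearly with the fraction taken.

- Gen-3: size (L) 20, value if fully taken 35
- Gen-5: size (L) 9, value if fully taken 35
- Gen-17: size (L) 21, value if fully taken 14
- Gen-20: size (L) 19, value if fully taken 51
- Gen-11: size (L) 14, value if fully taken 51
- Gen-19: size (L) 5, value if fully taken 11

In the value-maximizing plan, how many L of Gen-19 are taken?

2

Best value per unit of size first: Gen-5 35/9≈3.89, Gen-11 51/14≈3.64, Gen-20 51/19≈2.68, Gen-19 11/5≈2.2, Gen-3 35/20≈1.75, Gen-17 14/21≈0.667.
All 9 L of Gen-5 fit (value 35) ; 35 remain.
Gen-11: take in full, 14 L for value 51 ; 21 left.
All 19 L of Gen-20 fit (value 51) ; 2 remain.
2 L left: a 2/5 share of Gen-19 gives 11×2/5 = 4.4.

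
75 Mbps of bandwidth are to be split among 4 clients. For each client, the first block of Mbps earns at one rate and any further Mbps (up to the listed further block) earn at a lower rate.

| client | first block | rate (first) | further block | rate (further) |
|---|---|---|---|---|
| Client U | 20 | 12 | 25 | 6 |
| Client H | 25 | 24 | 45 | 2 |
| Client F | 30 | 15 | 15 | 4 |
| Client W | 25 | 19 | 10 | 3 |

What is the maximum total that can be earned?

1450

Rank every tier by rate: Client H/first 24 > Client W/first 19 > Client F/first 15 > Client U/first 12 > Client U/second 6 > Client F/second 4 > Client W/second 3 > Client H/second 2.
Client H/first (24): +25 — 50 left.
Client W first at 19: fill all 25 — 25 left.
Client F/first: +25 of 30 at 15; pool empty.
Total = 24×25 + 19×25 + 15×25 = 1450.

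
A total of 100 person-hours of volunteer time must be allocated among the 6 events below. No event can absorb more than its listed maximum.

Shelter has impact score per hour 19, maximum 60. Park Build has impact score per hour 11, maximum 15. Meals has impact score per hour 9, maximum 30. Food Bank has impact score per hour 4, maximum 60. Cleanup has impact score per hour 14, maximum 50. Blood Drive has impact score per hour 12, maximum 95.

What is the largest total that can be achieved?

1700

Rank by impact score per hour: Shelter 19 > Cleanup 14 > Blood Drive 12 > Park Build 11 > Meals 9 > Food Bank 4.
Shelter takes 60 to reach its cap of 60 → 40 left.
Cleanup: +40 (room for 50) → 40. Pool exhausted.
Total = 19×60 + 14×40 = 1700.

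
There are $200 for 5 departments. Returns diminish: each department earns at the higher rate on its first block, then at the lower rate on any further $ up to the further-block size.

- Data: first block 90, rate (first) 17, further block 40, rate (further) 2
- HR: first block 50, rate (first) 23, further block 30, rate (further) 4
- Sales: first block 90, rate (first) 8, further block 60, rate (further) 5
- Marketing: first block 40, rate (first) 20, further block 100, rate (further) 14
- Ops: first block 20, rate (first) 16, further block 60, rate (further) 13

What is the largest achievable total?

Rank every tier by rate: HR/first 23 > Marketing/first 20 > Data/first 17 > Ops/first 16 > Marketing/second 14 > Ops/second 13 > Sales/first 8 > Sales/second 5 > HR/second 4 > Data/second 2.
Fill HR first block (50 at 23) — 150 left.
Fill Marketing first block (40 at 20) — 110 left.
Data first at 17: fill all 90 — 20 left.
Fill Ops first block (20 at 16) — 0 left.
Total = 23×50 + 20×40 + 17×90 + 16×20 = 3800.

3800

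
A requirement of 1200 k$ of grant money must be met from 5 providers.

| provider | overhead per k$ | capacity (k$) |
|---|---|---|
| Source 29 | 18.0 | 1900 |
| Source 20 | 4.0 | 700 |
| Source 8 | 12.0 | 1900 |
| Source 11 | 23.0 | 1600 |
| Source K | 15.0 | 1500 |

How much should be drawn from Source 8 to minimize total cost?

500

Cheapest first:
Source 20 at 4.0: take all 700 k$ ; 500 still needed.
Source 8 at 12.0: take 500 of its 1900 ; requirement met.
Source K, Source 29, Source 11: unused.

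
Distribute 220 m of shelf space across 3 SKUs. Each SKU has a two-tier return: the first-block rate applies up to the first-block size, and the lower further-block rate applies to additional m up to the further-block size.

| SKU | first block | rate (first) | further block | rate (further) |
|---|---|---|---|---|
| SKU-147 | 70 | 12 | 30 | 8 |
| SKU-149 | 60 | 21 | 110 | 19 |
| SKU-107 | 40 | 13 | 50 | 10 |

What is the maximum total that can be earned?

3990

Treat each block as its own option and order by rate: SKU-149/first 21 > SKU-149/second 19 > SKU-107/first 13 > SKU-147/first 12 > SKU-107/second 10 > SKU-147/second 8.
SKU-149 first at 21: fill all 60 — 160 left.
SKU-149/second (19): +110 — 50 left.
SKU-107/first (13): +40 — 10 left.
10 remain; put them into SKU-147 first at 12.
Total = 21×60 + 19×110 + 13×40 + 12×10 = 3990.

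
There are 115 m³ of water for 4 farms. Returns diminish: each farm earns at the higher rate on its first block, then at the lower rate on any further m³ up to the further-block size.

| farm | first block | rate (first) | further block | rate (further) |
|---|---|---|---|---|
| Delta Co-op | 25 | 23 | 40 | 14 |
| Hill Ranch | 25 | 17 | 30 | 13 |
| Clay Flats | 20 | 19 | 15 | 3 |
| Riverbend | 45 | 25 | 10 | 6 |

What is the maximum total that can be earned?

Order all 8 blocks by rate: Riverbend/tier1 25 > Delta Co-op/tier1 23 > Clay Flats/tier1 19 > Hill Ranch/tier1 17 > Delta Co-op/tier2 14 > Hill Ranch/tier2 13 > Riverbend/tier2 6 > Clay Flats/tier2 3.
Riverbend/tier1 (25): +45 ; 70 left.
Fill Delta Co-op tier1 block (25 at 23) ; 45 left.
Clay Flats/tier1 (19): +20 ; 25 left.
Fill Hill Ranch tier1 block (25 at 17) ; 0 left.
Total = 25×45 + 23×25 + 19×20 + 17×25 = 2505.

2505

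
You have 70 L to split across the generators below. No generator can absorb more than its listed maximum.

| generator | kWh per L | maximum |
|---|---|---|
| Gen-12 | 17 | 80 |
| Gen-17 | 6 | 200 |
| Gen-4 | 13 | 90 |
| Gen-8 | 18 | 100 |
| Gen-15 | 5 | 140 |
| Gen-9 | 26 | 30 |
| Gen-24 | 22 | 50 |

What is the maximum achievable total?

Highest kWh per L first: Gen-9 26 > Gen-24 22 > Gen-8 18 > Gen-12 17 > Gen-4 13 > Gen-17 6 > Gen-15 5.
Gen-9 takes 30 to reach its cap of 30 — 40 left.
Only 40 left; Gen-24 takes them to reach 40.
Total = 26×30 + 22×40 = 1660.

1660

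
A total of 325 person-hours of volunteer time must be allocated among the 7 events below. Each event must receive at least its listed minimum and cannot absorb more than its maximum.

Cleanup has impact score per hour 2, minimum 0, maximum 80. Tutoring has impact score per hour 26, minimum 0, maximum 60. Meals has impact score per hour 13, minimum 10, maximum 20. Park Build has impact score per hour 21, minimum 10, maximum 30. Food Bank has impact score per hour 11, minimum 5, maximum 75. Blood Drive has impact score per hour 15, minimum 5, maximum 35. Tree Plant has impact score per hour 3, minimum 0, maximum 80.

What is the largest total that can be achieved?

Meeting every minimum uses 0+0+10+10+5+5+0 = 30 person-hours, leaving 295.
Order the events by impact score per hour: Tutoring 26 > Park Build 21 > Blood Drive 15 > Meals 13 > Food Bank 11 > Tree Plant 3 > Cleanup 2.
Tutoring: +60 to 60 (cap) → 235 left.
Park Build takes 20 more to reach its cap of 30 → 215 left.
Give Blood Drive 30 more to hit its cap of 35 → 185 left.
Meals: +10 to 20 (cap) → 175 left.
Food Bank takes 70 more to reach its cap of 75 → 105 left.
Tree Plant: +80 to 80 (cap) → 25 left.
Only 25 left; Cleanup takes them to reach 25.
Total = 2×25 + 26×60 + 13×20 + 21×30 + 11×75 + 15×35 + 3×80 = 4090.

4090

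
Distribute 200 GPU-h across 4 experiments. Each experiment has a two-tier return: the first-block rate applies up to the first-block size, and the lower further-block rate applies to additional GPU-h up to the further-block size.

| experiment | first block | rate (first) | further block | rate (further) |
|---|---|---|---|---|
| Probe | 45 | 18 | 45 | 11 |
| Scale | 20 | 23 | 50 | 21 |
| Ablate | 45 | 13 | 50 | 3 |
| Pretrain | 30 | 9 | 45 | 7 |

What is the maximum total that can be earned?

3345

Order all 8 blocks by rate: Scale/tier1 23 > Scale/tier2 21 > Probe/tier1 18 > Ablate/tier1 13 > Probe/tier2 11 > Pretrain/tier1 9 > Pretrain/tier2 7 > Ablate/tier2 3.
Fill Scale tier1 block (20 at 23) → 180 left.
Fill Scale tier2 block (50 at 21) → 130 left.
Fill Probe tier1 block (45 at 18) → 85 left.
Fill Ablate tier1 block (45 at 13) → 40 left.
40 remain; put them into Probe tier2 at 11.
Total = 23×20 + 21×50 + 18×45 + 13×45 + 11×40 = 3345.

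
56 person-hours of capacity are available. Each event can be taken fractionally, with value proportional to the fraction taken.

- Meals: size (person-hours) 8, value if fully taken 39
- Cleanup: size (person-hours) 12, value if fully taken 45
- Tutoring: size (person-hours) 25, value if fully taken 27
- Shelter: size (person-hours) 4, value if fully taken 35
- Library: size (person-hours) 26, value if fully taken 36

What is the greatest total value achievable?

Rank by value-to-size ratio: Shelter 35/4≈8.75, Meals 39/8≈4.88, Cleanup 45/12≈3.75, Library 36/26≈1.38, Tutoring 27/25≈1.08.
Shelter: take in full, 4 person-hours for value 35 → 52 left.
Meals: take in full, 8 person-hours for value 39 → 44 left.
All 12 person-hours of Cleanup fit (value 45) → 32 remain.
Library: take in full, 26 person-hours for value 36 → 6 left.
Only 6 person-hours remain; take 6/25 of Tutoring for value 27×6/25 = 6.48.
Total value = 161.48.

161.48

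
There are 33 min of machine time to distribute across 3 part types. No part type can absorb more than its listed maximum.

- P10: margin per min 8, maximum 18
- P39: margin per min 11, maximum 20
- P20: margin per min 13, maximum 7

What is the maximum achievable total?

Highest margin per min first: P20 13 > P39 11 > P10 8.
P20 takes 7 to reach its cap of 7 → 26 left.
P39: +20 to 20 (cap) → 6 left.
Only 6 left; P10 takes them to reach 6.
Total = 8×6 + 11×20 + 13×7 = 359.

359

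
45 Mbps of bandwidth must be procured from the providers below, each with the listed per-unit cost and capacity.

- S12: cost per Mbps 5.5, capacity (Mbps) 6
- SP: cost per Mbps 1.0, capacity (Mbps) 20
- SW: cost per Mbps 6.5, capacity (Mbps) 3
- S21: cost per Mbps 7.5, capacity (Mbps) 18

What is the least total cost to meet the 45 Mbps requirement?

192.5

Use providers in increasing cost order.
Take 20 from SP at 1.0 → need 25 more.
S12 (5.5): use full 6 → 19 Mbps to go.
Take 3 from SW at 6.5 → need 16 more.
S21 at 7.5: take 16 of its 18 → requirement met.
Cost = 20×1.0 + 6×5.5 + 3×6.5 + 16×7.5 = 192.5.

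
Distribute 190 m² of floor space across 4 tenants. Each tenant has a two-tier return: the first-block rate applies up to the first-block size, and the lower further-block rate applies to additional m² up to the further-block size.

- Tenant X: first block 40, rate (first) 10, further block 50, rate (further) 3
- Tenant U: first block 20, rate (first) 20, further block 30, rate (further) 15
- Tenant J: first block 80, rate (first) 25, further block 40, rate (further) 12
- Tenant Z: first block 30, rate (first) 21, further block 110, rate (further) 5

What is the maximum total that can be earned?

Rank every tier by rate: Tenant J/tier1 25 > Tenant Z/tier1 21 > Tenant U/tier1 20 > Tenant U/tier2 15 > Tenant J/tier2 12 > Tenant X/tier1 10 > Tenant Z/tier2 5 > Tenant X/tier2 3.
Tenant J/tier1 (25): +80 — 110 left.
Fill Tenant Z tier1 block (30 at 21) — 80 left.
Fill Tenant U tier1 block (20 at 20) — 60 left.
Fill Tenant U tier2 block (30 at 15) — 30 left.
Tenant J tier2 at 12: only 30 left, fill 30.
Total = 25×80 + 21×30 + 20×20 + 15×30 + 12×30 = 3840.

3840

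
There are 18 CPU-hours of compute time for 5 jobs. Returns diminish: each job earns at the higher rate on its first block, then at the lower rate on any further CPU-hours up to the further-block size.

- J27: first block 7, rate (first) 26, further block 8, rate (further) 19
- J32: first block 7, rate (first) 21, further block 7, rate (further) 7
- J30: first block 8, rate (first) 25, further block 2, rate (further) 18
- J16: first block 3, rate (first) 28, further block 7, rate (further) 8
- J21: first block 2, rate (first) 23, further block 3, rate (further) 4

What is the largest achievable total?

Order all 10 blocks by rate: J16/tier1 28 > J27/tier1 26 > J30/tier1 25 > J21/tier1 23 > J32/tier1 21 > J27/tier2 19 > J30/tier2 18 > J16/tier2 8 > J32/tier2 7 > J21/tier2 4.
J16 tier1 at 28: fill all 3 — 15 left.
J27 tier1 at 26: fill all 7 — 8 left.
Fill J30 tier1 block (8 at 25) — 0 left.
Total = 28×3 + 26×7 + 25×8 = 466.

466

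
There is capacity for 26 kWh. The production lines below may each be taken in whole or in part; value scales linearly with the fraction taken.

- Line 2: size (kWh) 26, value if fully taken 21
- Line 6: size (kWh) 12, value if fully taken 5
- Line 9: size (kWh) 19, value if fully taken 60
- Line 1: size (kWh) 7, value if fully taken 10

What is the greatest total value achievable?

70

Rank by value-to-size ratio: Line 9 60/19≈3.16, Line 1 10/7≈1.43, Line 2 21/26≈0.808, Line 6 5/12≈0.417.
All 19 kWh of Line 9 fit (value 60) → 7 remain.
All 7 kWh of Line 1 fit (value 10) → 0 remain.
Total value = 70.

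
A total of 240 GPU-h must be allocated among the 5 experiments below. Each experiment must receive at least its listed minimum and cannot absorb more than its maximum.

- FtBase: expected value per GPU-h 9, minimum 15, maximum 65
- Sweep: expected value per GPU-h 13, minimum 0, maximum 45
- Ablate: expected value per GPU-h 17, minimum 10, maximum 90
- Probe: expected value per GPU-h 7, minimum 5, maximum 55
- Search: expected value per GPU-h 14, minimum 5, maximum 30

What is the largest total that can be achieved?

3190

Meeting every minimum uses 15+0+10+5+5 = 35 GPU-h, leaving 205.
Order the experiments by expected value per GPU-h: Ablate 17 > Search 14 > Sweep 13 > FtBase 9 > Probe 7.
Give Ablate 80 more to hit its cap of 90 — 125 left.
Search: +25 to 30 (cap) — 100 left.
Sweep: +45 to 45 (cap) — 55 left.
Give FtBase 50 more to hit its cap of 65 — 5 left.
Only 5 left; Probe takes them to reach 10.
Total = 9×65 + 13×45 + 17×90 + 7×10 + 14×30 = 3190.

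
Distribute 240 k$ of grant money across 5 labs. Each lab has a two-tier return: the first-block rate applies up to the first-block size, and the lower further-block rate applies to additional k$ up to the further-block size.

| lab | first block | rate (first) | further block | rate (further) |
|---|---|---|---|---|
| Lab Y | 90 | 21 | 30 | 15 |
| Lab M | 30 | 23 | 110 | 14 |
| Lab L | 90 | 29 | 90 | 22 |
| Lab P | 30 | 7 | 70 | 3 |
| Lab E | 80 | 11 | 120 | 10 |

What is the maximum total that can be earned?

Rank every tier by rate: Lab L/tier1 29 > Lab M/tier1 23 > Lab L/tier2 22 > Lab Y/tier1 21 > Lab Y/tier2 15 > Lab M/tier2 14 > Lab E/tier1 11 > Lab E/tier2 10 > Lab P/tier1 7 > Lab P/tier2 3.
Lab L/tier1 (29): +90 — 150 left.
Lab M tier1 at 23: fill all 30 — 120 left.
Fill Lab L tier2 block (90 at 22) — 30 left.
Lab Y/tier1: +30 of 90 at 21; pool empty.
Total = 29×90 + 23×30 + 22×90 + 21×30 = 5910.

5910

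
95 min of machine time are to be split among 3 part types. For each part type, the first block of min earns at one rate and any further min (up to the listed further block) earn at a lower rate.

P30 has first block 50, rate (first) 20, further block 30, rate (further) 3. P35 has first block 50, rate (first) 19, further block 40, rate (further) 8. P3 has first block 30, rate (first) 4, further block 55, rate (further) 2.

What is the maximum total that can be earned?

1855

Rank every tier by rate: P30/tier1 20 > P35/tier1 19 > P35/tier2 8 > P3/tier1 4 > P30/tier2 3 > P3/tier2 2.
Fill P30 tier1 block (50 at 20) ; 45 left.
45 remain; put them into P35 tier1 at 19.
Total = 20×50 + 19×45 = 1855.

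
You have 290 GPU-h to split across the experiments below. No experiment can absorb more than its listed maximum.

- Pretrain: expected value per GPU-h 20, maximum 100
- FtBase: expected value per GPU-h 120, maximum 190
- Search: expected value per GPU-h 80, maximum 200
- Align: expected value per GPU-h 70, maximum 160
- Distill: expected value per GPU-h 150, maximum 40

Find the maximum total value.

33600

Highest expected value per GPU-h first: Distill 150 > FtBase 120 > Search 80 > Align 70 > Pretrain 20.
Distill takes 40 to reach its cap of 40 — 250 left.
Give FtBase 190 to hit its cap of 190 — 60 left.
Search has room for 200 but only 60 remain, so it gets 60.
Total = 120×190 + 80×60 + 150×40 = 33600.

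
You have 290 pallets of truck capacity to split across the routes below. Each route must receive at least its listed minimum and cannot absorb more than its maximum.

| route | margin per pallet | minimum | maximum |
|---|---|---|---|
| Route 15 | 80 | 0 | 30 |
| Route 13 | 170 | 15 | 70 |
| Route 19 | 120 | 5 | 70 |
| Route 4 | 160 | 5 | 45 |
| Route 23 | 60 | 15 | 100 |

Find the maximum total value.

34400

Meeting every minimum uses 0+15+5+5+15 = 40 pallets, leaving 250.
Highest margin per pallet first: Route 13 170 > Route 4 160 > Route 19 120 > Route 15 80 > Route 23 60.
Give Route 13 55 more to hit its cap of 70 ; 195 left.
Route 4 takes 40 more to reach its cap of 45 ; 155 left.
Route 19: +65 to 70 (cap) ; 90 left.
Route 15 takes 30 more to reach its cap of 30 ; 60 left.
Route 23 has room for 85 more but only 60 remain, so it gets 75.
Total = 80×30 + 170×70 + 120×70 + 160×45 + 60×75 = 34400.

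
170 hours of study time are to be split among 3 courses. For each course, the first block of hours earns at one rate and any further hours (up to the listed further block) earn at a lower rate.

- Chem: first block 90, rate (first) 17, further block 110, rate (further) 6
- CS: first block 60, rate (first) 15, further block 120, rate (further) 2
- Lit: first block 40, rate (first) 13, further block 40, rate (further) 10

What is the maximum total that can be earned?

Order all 6 blocks by rate: Chem/tier1 17 > CS/tier1 15 > Lit/tier1 13 > Lit/tier2 10 > Chem/tier2 6 > CS/tier2 2.
Fill Chem tier1 block (90 at 17) → 80 left.
CS/tier1 (15): +60 → 20 left.
Lit tier1 at 13: only 20 left, fill 20.
Total = 17×90 + 15×60 + 13×20 = 2690.

2690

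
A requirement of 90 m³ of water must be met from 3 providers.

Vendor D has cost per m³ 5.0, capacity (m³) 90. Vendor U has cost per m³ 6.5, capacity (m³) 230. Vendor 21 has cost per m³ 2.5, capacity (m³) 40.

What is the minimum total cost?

Use providers in increasing cost order.
Vendor 21 (2.5): use full 40 → 50 m³ to go.
Take 50 from Vendor D at 5.0 to finish.
Vendor U: unused.
Cost = 40×2.5 + 50×5.0 = 350.

350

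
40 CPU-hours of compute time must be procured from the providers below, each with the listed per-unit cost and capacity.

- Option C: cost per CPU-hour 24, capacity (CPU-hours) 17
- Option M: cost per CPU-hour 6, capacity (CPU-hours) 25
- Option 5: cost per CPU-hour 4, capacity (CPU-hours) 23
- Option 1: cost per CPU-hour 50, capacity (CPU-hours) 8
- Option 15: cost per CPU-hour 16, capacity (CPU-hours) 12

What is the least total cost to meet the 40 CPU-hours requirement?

194

Use providers in increasing cost order.
Option 5 (4): use full 23 — 17 CPU-hours to go.
Option M at 6: take 17 of its 25 — requirement met.
Option 15, Option C, Option 1: unused.
Cost = 23×4 + 17×6 = 194.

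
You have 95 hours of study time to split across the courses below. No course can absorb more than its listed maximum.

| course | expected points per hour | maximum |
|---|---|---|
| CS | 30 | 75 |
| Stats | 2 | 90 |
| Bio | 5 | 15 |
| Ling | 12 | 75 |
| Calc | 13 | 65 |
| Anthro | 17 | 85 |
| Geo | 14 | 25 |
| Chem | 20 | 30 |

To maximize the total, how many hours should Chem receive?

20

Rank by expected points per hour: CS 30 > Chem 20 > Anthro 17 > Geo 14 > Calc 13 > Ling 12 > Bio 5 > Stats 2.
CS takes 75 to reach its cap of 75 — 20 left.
Chem has room for 30 but only 20 remain, so it gets 20.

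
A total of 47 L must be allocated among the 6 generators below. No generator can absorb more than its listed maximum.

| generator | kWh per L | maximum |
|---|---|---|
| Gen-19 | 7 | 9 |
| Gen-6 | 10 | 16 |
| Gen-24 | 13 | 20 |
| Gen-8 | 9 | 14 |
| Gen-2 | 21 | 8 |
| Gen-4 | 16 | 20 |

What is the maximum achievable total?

Highest kWh per L first: Gen-2 21 > Gen-4 16 > Gen-24 13 > Gen-6 10 > Gen-8 9 > Gen-19 7.
Gen-2 takes 8 to reach its cap of 8 → 39 left.
Gen-4 takes 20 to reach its cap of 20 → 19 left.
Gen-24: +19 (room for 20) → 19. Pool exhausted.
Total = 13×19 + 21×8 + 16×20 = 735.

735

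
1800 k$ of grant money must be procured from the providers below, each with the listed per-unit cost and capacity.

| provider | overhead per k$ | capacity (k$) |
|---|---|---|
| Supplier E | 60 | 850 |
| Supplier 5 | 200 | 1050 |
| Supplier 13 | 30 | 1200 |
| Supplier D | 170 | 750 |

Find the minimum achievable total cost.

72000

Fill from the cheapest provider first.
Supplier 13 (30): use full 1200 — 600 k$ to go.
Supplier E at 60: take 600 of its 850 — requirement met.
Supplier D, Supplier 5: unused.
Cost = 1200×30 + 600×60 = 72000.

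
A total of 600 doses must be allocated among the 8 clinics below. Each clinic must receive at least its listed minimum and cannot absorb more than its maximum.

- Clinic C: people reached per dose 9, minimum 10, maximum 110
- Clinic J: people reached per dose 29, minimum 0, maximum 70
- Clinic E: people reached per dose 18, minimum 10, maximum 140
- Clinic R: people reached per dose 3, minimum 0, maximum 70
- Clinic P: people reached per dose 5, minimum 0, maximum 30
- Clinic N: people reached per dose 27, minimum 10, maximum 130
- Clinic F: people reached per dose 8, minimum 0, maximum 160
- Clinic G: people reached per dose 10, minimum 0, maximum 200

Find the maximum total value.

Meeting every minimum uses 10+0+10+0+0+10+0+0 = 30 doses, leaving 570.
Rank by people reached per dose: Clinic J 29 > Clinic N 27 > Clinic E 18 > Clinic G 10 > Clinic C 9 > Clinic F 8 > Clinic P 5 > Clinic R 3.
Clinic J: +70 to 70 (cap) → 500 left.
Clinic N: +120 to 130 (cap) → 380 left.
Give Clinic E 130 more to hit its cap of 140 → 250 left.
Clinic G: +200 to 200 (cap) → 50 left.
Clinic C has room for 100 more but only 50 remain, so it gets 60.
Total = 9×60 + 29×70 + 18×140 + 27×130 + 10×200 = 10600.

10600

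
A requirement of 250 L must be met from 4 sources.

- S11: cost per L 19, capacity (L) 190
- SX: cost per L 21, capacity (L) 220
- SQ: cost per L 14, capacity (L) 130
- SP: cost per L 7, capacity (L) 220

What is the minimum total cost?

Cheapest first:
Take 220 from SP at 7 → need 30 more.
Take 30 from SQ at 14 to finish.
S11, SX: unused.
Cost = 220×7 + 30×14 = 1960.

1960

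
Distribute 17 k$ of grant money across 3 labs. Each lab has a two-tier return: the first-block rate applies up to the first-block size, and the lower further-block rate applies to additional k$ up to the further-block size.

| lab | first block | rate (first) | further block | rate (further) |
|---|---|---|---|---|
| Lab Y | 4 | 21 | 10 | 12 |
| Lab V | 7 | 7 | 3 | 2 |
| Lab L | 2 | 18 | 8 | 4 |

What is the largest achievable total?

Rank every tier by rate: Lab Y/first 21 > Lab L/first 18 > Lab Y/second 12 > Lab V/first 7 > Lab L/second 4 > Lab V/second 2.
Fill Lab Y first block (4 at 21) → 13 left.
Lab L first at 18: fill all 2 → 11 left.
Lab Y/second (12): +10 → 1 left.
Lab V first at 7: only 1 left, fill 1.
Total = 21×4 + 18×2 + 12×10 + 7×1 = 247.

247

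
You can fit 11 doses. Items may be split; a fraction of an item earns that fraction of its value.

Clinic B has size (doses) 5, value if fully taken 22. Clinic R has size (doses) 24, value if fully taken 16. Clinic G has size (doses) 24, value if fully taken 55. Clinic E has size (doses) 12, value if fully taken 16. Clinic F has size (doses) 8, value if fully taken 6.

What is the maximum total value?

Rank by value-to-size ratio: Clinic B 22/5≈4.4, Clinic G 55/24≈2.29, Clinic E 16/12≈1.33, Clinic F 6/8≈0.75, Clinic R 16/24≈0.667.
Clinic B: take in full, 5 doses for value 22 ; 6 left.
Only 6 doses remain; take 6/24 of Clinic G for value 55×6/24 = 13.75.
Total value = 35.75.

35.75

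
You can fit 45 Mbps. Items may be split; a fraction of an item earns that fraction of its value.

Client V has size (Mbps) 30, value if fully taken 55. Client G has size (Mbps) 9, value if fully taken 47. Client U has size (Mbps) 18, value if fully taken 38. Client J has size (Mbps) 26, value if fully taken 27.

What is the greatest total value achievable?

Sort by value density: Client G 47/9≈5.22, Client U 38/18≈2.11, Client V 55/30≈1.83, Client J 27/26≈1.04.
Take all of Client G (9 Mbps, value 47) — 36 Mbps left.
Client U: take in full, 18 Mbps for value 38 — 18 left.
18 Mbps left: a 18/30 share of Client V gives 55×18/30 = 33.
Total value = 118.

118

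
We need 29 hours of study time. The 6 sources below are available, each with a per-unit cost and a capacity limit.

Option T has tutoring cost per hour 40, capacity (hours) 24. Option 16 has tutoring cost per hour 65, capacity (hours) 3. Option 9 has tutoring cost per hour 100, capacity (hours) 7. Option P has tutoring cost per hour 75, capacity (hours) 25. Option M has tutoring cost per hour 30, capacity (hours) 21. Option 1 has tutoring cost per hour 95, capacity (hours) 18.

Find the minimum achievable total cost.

Cheapest first:
Option M at 30: take all 21 hours — 8 still needed.
Option T (40): take the remaining 8 — done.
Option 16, Option P, Option 1, Option 9: unused.
Cost = 21×30 + 8×40 = 950.

950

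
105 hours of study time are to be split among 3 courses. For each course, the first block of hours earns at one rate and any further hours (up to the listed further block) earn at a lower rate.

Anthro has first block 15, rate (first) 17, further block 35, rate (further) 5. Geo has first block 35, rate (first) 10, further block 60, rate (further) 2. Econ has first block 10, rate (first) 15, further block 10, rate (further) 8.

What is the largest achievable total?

Rank every tier by rate: Anthro/T1 17 > Econ/T1 15 > Geo/T1 10 > Econ/T2 8 > Anthro/T2 5 > Geo/T2 2.
Fill Anthro T1 block (15 at 17) — 90 left.
Fill Econ T1 block (10 at 15) — 80 left.
Geo/T1 (10): +35 — 45 left.
Econ T2 at 8: fill all 10 — 35 left.
Anthro T2 at 5: fill all 35 — 0 left.
Total = 17×15 + 15×10 + 10×35 + 8×10 + 5×35 = 1010.

1010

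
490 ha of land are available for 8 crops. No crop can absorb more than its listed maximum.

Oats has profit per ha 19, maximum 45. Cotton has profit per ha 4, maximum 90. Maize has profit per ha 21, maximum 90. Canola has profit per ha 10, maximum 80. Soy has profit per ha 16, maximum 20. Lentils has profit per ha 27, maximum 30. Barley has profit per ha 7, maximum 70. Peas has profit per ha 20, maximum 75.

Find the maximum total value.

Rank by profit per ha: Lentils 27 > Maize 21 > Peas 20 > Oats 19 > Soy 16 > Canola 10 > Barley 7 > Cotton 4.
Give Lentils 30 to hit its cap of 30 — 460 left.
Give Maize 90 to hit its cap of 90 — 370 left.
Give Peas 75 to hit its cap of 75 — 295 left.
Oats: +45 to 45 (cap) — 250 left.
Give Soy 20 to hit its cap of 20 — 230 left.
Canola takes 80 to reach its cap of 80 — 150 left.
Barley: +70 to 70 (cap) — 80 left.
Cotton has room for 90 but only 80 remain, so it gets 80.
Total = 19×45 + 4×80 + 21×90 + 10×80 + 16×20 + 27×30 + 7×70 + 20×75 = 6985.

6985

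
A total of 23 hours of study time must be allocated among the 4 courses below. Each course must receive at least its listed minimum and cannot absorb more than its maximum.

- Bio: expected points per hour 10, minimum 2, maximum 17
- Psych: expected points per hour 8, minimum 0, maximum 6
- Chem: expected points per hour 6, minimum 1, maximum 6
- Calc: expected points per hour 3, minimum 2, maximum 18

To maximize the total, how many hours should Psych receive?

Meeting every minimum uses 2+0+1+2 = 5 hours, leaving 18.
Rank by expected points per hour: Bio 10 > Psych 8 > Chem 6 > Calc 3.
Give Bio 15 more to hit its cap of 17 — 3 left.
Only 3 left; Psych takes them to reach 3.

3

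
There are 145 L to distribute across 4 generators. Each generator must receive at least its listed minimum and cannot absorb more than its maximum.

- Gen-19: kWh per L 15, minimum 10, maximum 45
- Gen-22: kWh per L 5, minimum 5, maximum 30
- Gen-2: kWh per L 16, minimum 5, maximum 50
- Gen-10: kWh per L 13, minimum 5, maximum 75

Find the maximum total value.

2085

Meeting every minimum uses 10+5+5+5 = 25 L, leaving 120.
Order the generators by kWh per L: Gen-2 16 > Gen-19 15 > Gen-10 13 > Gen-22 5.
Gen-2: +45 to 50 (cap) ; 75 left.
Give Gen-19 35 more to hit its cap of 45 ; 40 left.
Gen-10 has room for 70 more but only 40 remain, so it gets 45.
Total = 15×45 + 5×5 + 16×50 + 13×45 = 2085.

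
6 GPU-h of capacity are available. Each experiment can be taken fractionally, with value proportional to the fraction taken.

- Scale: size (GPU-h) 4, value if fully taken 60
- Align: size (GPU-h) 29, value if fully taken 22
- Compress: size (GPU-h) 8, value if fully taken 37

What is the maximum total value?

69.25

Rank by value-to-size ratio: Scale 60/4≈15, Compress 37/8≈4.62, Align 22/29≈0.759.
All 4 GPU-h of Scale fit (value 60) → 2 remain.
Only 2 GPU-h remain; take 2/8 of Compress for value 37×2/8 = 9.25.
Total value = 69.25.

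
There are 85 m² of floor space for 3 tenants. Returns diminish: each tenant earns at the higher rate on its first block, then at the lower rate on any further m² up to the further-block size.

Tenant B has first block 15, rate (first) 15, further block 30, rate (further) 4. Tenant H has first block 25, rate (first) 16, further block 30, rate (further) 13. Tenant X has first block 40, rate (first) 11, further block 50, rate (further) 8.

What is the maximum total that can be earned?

Rank every tier by rate: Tenant H/tier1 16 > Tenant B/tier1 15 > Tenant H/tier2 13 > Tenant X/tier1 11 > Tenant X/tier2 8 > Tenant B/tier2 4.
Fill Tenant H tier1 block (25 at 16) — 60 left.
Tenant B/tier1 (15): +15 — 45 left.
Fill Tenant H tier2 block (30 at 13) — 15 left.
15 remain; put them into Tenant X tier1 at 11.
Total = 16×25 + 15×15 + 13×30 + 11×15 = 1180.

1180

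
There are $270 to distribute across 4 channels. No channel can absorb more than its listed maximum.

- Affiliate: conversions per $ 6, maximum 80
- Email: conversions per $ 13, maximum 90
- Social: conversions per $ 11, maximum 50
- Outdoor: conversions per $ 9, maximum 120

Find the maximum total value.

2860

Rank by conversions per $: Email 13 > Social 11 > Outdoor 9 > Affiliate 6.
Give Email 90 to hit its cap of 90 — 180 left.
Give Social 50 to hit its cap of 50 — 130 left.
Outdoor: +120 to 120 (cap) — 10 left.
Affiliate has room for 80 but only 10 remain, so it gets 10.
Total = 6×10 + 13×90 + 11×50 + 9×120 = 2860.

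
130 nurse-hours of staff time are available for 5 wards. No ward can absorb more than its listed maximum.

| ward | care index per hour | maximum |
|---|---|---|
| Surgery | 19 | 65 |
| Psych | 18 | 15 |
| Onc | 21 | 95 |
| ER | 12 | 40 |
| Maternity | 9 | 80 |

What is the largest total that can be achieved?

2660

Highest care index per hour first: Onc 21 > Surgery 19 > Psych 18 > ER 12 > Maternity 9.
Give Onc 95 to hit its cap of 95 → 35 left.
Only 35 left; Surgery takes them to reach 35.
Total = 19×35 + 21×95 = 2660.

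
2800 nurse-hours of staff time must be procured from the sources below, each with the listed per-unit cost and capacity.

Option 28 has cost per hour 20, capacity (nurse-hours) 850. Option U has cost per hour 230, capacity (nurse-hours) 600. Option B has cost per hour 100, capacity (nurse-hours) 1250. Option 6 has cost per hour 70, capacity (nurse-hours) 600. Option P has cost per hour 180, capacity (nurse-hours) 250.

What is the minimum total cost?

202000

Use sources in increasing cost order.
Option 28 (20): use full 850 — 1950 nurse-hours to go.
Take 600 from Option 6 at 70 — need 1350 more.
Take 1250 from Option B at 100 — need 100 more.
Option P at 180: take 100 of its 250 — requirement met.
Option U: unused.
Cost = 850×20 + 600×70 + 1250×100 + 100×180 = 202000.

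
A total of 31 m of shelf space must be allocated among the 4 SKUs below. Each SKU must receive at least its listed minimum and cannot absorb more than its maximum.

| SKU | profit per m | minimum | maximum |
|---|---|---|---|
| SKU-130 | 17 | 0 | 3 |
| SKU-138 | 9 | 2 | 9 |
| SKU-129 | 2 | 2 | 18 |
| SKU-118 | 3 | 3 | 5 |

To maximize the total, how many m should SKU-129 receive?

Meeting every minimum uses 0+2+2+3 = 7 m, leaving 24.
Rank by profit per m: SKU-130 17 > SKU-138 9 > SKU-118 3 > SKU-129 2.
SKU-130: +3 to 3 (cap) — 21 left.
SKU-138 takes 7 more to reach its cap of 9 — 14 left.
SKU-118 takes 2 more to reach its cap of 5 — 12 left.
SKU-129: +12 (room for 16) → 14. Pool exhausted.

14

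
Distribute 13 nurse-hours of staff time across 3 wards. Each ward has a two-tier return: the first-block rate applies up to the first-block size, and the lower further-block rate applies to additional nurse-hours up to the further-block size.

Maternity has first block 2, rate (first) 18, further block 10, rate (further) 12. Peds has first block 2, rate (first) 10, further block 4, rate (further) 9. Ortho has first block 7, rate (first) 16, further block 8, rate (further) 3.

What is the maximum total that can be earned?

196

Treat each block as its own option and order by rate: Maternity/T1 18 > Ortho/T1 16 > Maternity/T2 12 > Peds/T1 10 > Peds/T2 9 > Ortho/T2 3.
Fill Maternity T1 block (2 at 18) — 11 left.
Ortho/T1 (16): +7 — 4 left.
Maternity/T2: +4 of 10 at 12; pool empty.
Total = 18×2 + 16×7 + 12×4 = 196.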